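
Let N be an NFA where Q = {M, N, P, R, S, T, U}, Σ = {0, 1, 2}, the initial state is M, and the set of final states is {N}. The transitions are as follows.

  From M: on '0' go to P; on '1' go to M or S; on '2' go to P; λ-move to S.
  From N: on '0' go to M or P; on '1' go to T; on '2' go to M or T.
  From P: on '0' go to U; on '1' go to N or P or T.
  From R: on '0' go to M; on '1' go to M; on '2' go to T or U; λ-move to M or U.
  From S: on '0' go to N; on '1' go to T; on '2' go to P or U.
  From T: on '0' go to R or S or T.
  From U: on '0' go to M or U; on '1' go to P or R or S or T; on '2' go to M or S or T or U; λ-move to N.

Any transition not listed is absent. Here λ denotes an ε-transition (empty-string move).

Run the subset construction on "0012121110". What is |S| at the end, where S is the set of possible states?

Start: ε-closure({M}) = {M, S}.
Read '0': M→{P}, S→{N}; now {N, P}.
Read '0': N→{M, P}, P→{U}; union {M, P, U}; ε-closure = {M, N, P, S, U}.
Read '1': M→{M, S}, N→{T}, P→{N, P, T}, S→{T}, U→{P, R, S, T}; union {M, N, P, R, S, T}; ε-closure = {M, N, P, R, S, T, U}.
Read '2': M→{P}, N→{M, T}, P→∅, R→{T, U}, S→{P, U}, T→∅, U→{M, S, T, U}; union {M, P, S, T, U}; ε-closure = {M, N, P, S, T, U}.
Read '1': M→{M, S}, N→{T}, P→{N, P, T}, S→{T}, T→∅, U→{P, R, S, T}; union {M, N, P, R, S, T}; ε-closure = {M, N, P, R, S, T, U}.
Read '2': M→{P}, N→{M, T}, P→∅, R→{T, U}, S→{P, U}, T→∅, U→{M, S, T, U}; union {M, P, S, T, U}; ε-closure = {M, N, P, S, T, U}.
Read '1': M→{M, S}, N→{T}, P→{N, P, T}, S→{T}, T→∅, U→{P, R, S, T}; union {M, N, P, R, S, T}; ε-closure = {M, N, P, R, S, T, U}.
Read '1': M→{M, S}, N→{T}, P→{N, P, T}, R→{M}, S→{T}, T→∅, U→{P, R, S, T}; union {M, N, P, R, S, T}; ε-closure = {M, N, P, R, S, T, U}.
Read '1': M→{M, S}, N→{T}, P→{N, P, T}, R→{M}, S→{T}, T→∅, U→{P, R, S, T}; union {M, N, P, R, S, T}; ε-closure = {M, N, P, R, S, T, U}.
Read '0': M→{P}, N→{M, P}, P→{U}, R→{M}, S→{N}, T→{R, S, T}, U→{M, U}; now {M, N, P, R, S, T, U}.
That set has 7 states.

7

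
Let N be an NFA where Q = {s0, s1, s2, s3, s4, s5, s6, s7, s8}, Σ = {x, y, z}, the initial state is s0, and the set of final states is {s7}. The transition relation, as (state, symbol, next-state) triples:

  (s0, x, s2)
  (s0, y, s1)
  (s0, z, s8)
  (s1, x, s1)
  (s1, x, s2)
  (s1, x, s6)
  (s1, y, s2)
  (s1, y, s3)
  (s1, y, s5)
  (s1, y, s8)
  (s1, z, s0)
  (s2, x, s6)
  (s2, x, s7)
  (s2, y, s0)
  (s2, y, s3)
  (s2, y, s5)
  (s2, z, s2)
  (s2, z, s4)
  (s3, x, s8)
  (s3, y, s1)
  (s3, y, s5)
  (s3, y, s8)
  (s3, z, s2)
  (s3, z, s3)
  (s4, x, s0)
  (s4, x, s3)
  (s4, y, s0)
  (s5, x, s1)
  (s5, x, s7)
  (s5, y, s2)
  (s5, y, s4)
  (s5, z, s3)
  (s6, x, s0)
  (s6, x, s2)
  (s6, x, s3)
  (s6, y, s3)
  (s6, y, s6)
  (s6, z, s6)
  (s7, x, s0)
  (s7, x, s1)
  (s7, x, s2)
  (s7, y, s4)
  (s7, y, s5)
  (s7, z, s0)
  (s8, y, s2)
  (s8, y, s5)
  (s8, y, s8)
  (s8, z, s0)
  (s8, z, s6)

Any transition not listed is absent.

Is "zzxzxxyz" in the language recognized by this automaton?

No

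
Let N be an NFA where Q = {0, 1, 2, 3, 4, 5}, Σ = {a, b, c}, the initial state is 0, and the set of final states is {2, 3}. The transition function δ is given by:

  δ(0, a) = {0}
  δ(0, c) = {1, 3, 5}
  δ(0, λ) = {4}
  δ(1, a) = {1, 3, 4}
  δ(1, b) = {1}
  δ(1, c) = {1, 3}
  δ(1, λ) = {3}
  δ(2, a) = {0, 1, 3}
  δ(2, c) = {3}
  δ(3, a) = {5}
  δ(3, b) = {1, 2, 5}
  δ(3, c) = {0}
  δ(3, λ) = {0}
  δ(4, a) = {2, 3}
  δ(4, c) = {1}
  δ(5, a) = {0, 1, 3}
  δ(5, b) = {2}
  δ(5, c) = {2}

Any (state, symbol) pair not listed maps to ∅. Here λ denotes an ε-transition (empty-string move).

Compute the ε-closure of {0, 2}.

Begin with {0, 2}.
ε-move 0 → 4; add 4.

{0, 2, 4}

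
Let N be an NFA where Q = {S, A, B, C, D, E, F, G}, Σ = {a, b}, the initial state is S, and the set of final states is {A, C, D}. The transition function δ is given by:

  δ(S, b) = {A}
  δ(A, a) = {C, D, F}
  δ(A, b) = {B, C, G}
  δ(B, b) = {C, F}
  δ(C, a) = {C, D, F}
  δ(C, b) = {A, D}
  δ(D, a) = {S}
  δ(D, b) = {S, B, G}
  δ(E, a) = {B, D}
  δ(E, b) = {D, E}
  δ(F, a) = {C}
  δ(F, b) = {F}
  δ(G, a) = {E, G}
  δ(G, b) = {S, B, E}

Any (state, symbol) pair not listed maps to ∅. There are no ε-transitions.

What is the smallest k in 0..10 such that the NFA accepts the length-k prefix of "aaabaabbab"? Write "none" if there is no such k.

none

Start in {S}.
Read 'a': S→∅; now ∅.
The set is empty and remains empty for the remaining 9 symbols.
No reachable set along the way intersects F.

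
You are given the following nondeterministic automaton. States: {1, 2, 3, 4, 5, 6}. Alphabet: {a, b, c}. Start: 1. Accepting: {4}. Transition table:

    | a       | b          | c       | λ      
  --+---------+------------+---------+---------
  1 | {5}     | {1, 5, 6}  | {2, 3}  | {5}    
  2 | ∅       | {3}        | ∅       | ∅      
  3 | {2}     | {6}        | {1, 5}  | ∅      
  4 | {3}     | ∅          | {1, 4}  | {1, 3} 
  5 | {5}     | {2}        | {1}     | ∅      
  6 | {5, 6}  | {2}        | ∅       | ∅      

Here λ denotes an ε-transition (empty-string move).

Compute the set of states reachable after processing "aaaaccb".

Start: ε-closure({1}) = {1, 5}.
Read 'a': 1→{5}, 5→{5}; now {5}.
Read 'a': 5→{5}; now {5}.
Read 'a': 5→{5}; now {5}.
Read 'a': 5→{5}; now {5}.
Read 'c': 5→{1}; union {1}; ε-closure = {1, 5}.
Read 'c': 1→{2, 3}, 5→{1}; union {1, 2, 3}; ε-closure = {1, 2, 3, 5}.
Read 'b': 1→{1, 5, 6}, 2→{3}, 3→{6}, 5→{2}; now {1, 2, 3, 5, 6}.

{1, 2, 3, 5, 6}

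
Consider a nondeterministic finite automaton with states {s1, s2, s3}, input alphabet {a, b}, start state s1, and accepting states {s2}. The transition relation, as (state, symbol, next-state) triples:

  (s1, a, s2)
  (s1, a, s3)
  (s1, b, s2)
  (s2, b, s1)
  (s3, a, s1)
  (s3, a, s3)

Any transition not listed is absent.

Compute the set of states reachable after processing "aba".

{s2, s3}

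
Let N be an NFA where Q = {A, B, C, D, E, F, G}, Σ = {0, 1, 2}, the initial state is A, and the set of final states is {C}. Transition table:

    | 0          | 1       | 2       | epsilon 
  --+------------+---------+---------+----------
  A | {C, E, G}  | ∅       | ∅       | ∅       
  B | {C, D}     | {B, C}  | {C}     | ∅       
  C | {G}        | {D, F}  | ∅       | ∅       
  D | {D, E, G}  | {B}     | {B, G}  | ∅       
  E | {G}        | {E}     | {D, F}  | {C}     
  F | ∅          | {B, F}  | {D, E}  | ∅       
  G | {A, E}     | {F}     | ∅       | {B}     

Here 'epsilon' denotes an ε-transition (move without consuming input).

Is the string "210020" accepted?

Start in {A}.
Read '2': A→∅; now ∅.
The set is empty and remains empty for the remaining 5 symbols.
The final set ∅ contains no accepting state.

No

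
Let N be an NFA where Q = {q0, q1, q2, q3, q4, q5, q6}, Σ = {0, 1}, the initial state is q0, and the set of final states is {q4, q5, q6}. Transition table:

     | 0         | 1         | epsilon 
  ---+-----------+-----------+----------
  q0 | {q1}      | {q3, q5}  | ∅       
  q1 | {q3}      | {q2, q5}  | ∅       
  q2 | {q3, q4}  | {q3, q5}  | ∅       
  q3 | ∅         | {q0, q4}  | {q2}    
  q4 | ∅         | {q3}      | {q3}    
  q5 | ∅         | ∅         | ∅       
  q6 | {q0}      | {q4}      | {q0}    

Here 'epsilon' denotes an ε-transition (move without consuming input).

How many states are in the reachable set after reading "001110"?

Start in {q0}.
Read '0': q0→{q1}; now {q1}.
Read '0': q1→{q3}; union {q3}; ε-closure = {q2, q3}.
Read '1': q2→{q3, q5}, q3→{q0, q4}; union {q0, q3, q4, q5}; ε-closure = {q0, q2, q3, q4, q5}.
Read '1': q0→{q3, q5}, q2→{q3, q5}, q3→{q0, q4}, q4→{q3}, q5→∅; union {q0, q3, q4, q5}; ε-closure = {q0, q2, q3, q4, q5}.
Read '1': q0→{q3, q5}, q2→{q3, q5}, q3→{q0, q4}, q4→{q3}, q5→∅; union {q0, q3, q4, q5}; ε-closure = {q0, q2, q3, q4, q5}.
Read '0': q0→{q1}, q2→{q3, q4}, q3→∅, q4→∅, q5→∅; union {q1, q3, q4}; ε-closure = {q1, q2, q3, q4}.
That set has 4 states.

4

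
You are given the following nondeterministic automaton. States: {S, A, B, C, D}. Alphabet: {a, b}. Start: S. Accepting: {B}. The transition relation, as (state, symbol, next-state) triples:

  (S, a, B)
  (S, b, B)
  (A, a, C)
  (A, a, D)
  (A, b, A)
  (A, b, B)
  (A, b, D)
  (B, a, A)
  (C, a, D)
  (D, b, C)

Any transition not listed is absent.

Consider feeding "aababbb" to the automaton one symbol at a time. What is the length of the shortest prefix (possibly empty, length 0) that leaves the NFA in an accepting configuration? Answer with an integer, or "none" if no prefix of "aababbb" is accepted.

1

Start in {S}.
Read 'a': S→{B}; now {B}.
None of the earlier sets intersect F, but {B} does.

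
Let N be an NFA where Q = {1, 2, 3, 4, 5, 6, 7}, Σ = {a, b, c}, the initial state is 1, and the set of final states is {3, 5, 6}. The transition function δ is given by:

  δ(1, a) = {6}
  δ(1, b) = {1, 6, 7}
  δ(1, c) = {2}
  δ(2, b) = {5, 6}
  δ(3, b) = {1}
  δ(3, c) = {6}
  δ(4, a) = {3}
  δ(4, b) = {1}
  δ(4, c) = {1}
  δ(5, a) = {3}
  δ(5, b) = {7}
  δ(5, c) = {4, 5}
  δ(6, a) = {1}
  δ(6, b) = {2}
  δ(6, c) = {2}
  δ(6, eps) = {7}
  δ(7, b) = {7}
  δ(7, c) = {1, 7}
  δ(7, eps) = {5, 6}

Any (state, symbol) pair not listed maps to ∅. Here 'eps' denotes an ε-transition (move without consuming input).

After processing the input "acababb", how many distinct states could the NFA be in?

Start in {1}.
Read 'a': 1→{6}; union {6}; ε-closure = {5, 6, 7}.
Read 'c': 5→{4, 5}, 6→{2}, 7→{1, 7}; union {1, 2, 4, 5, 7}; ε-closure = {1, 2, 4, 5, 6, 7}.
Read 'a': 1→{6}, 2→∅, 4→{3}, 5→{3}, 6→{1}, 7→∅; union {1, 3, 6}; ε-closure = {1, 3, 5, 6, 7}.
Read 'b': 1→{1, 6, 7}, 3→{1}, 5→{7}, 6→{2}, 7→{7}; union {1, 2, 6, 7}; ε-closure = {1, 2, 5, 6, 7}.
Read 'a': 1→{6}, 2→∅, 5→{3}, 6→{1}, 7→∅; union {1, 3, 6}; ε-closure = {1, 3, 5, 6, 7}.
Read 'b': 1→{1, 6, 7}, 3→{1}, 5→{7}, 6→{2}, 7→{7}; union {1, 2, 6, 7}; ε-closure = {1, 2, 5, 6, 7}.
Read 'b': 1→{1, 6, 7}, 2→{5, 6}, 5→{7}, 6→{2}, 7→{7}; now {1, 2, 5, 6, 7}.
That set has 5 states.

5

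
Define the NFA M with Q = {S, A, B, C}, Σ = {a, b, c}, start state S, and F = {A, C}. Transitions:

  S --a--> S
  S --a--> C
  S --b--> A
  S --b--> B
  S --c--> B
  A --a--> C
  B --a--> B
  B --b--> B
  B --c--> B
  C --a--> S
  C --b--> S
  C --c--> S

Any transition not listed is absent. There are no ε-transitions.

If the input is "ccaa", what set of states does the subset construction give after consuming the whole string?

{B}

Start in {S}.
Read 'c': {S} → {B}.
Read 'c': {B} → {B}.
Read 'a': {B} → {B}.
Read 'a': {B} → {B}.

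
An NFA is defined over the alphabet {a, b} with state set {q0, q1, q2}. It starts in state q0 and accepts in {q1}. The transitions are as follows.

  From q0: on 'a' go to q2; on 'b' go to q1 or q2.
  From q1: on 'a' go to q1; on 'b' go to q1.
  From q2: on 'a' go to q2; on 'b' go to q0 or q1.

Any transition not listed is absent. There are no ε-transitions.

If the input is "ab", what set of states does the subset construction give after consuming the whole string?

Start in {q0}.
Read 'a': {q0} → {q2}.
Read 'b': {q2} → {q0, q1}.

{q0, q1}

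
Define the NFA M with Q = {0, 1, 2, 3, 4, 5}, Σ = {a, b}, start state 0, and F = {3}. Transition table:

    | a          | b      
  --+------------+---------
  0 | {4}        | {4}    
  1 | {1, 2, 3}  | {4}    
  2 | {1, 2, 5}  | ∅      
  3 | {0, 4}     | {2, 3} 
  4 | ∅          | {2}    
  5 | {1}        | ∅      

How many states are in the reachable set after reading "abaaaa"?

6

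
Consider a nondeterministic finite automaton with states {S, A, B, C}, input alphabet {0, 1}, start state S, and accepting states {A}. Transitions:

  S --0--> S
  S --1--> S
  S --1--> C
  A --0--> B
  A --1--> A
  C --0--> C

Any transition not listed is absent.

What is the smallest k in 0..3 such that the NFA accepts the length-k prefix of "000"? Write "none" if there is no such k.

none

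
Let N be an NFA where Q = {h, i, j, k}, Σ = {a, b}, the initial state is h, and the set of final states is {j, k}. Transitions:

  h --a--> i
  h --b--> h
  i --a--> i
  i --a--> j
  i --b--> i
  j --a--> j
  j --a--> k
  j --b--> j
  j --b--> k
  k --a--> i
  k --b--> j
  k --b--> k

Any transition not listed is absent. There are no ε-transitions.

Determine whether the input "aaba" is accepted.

Start in {h}.
Read 'a': {h} → {i}.
Read 'a': {i} → {i, j}.
Read 'b': {i, j} → {i, j, k}.
Read 'a': {i, j, k} → {i, j, k}.
The final set {i, j, k} contains the accepting states j, k.

Yes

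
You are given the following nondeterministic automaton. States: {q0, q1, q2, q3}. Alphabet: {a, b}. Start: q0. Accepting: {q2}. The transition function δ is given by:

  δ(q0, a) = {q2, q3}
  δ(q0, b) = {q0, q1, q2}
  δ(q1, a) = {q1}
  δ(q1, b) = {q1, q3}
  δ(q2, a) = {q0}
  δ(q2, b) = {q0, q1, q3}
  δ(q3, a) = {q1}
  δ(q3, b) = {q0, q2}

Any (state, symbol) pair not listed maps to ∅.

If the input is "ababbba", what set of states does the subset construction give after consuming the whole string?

{q0, q1, q2, q3}

Start in {q0}.
Read 'a': q0→{q2, q3}; now {q2, q3}.
Read 'b': q2→{q0, q1, q3}, q3→{q0, q2}; now {q0, q1, q2, q3}.
Read 'a': q0→{q2, q3}, q1→{q1}, q2→{q0}, q3→{q1}; now {q0, q1, q2, q3}.
Read 'b': q0→{q0, q1, q2}, q1→{q1, q3}, q2→{q0, q1, q3}, q3→{q0, q2}; now {q0, q1, q2, q3}.
Read 'b': q0→{q0, q1, q2}, q1→{q1, q3}, q2→{q0, q1, q3}, q3→{q0, q2}; now {q0, q1, q2, q3}.
Read 'b': q0→{q0, q1, q2}, q1→{q1, q3}, q2→{q0, q1, q3}, q3→{q0, q2}; now {q0, q1, q2, q3}.
Read 'a': q0→{q2, q3}, q1→{q1}, q2→{q0}, q3→{q1}; now {q0, q1, q2, q3}.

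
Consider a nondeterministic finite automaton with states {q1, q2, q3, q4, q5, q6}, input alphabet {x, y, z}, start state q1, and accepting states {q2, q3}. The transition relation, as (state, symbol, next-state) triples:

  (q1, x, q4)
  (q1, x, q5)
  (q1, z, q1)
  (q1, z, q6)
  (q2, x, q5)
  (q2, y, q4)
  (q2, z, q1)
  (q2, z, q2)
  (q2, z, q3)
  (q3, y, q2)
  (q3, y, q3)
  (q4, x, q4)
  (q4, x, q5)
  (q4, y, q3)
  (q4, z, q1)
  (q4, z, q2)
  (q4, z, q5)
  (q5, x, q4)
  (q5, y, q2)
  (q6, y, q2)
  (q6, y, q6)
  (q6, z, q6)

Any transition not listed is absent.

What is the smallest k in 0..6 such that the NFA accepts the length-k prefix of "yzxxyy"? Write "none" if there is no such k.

Start in {q1}.
Read 'y': q1→∅; now ∅.
The set is empty and remains empty for the remaining 5 symbols.
No reachable set along the way intersects F.

none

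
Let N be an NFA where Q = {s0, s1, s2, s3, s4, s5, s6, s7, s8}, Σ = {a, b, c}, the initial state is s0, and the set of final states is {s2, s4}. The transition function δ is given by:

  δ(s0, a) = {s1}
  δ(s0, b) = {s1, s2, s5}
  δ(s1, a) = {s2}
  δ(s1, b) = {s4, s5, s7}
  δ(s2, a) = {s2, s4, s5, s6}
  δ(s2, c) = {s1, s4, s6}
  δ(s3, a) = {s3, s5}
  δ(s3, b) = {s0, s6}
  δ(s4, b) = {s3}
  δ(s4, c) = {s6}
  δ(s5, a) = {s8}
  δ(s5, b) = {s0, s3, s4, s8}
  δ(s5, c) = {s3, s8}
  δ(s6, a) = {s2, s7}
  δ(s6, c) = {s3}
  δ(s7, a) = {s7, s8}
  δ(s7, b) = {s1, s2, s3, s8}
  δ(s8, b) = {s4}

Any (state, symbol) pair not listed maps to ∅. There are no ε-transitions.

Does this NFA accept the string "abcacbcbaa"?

Yes

Start in {s0}.
Read 'a': s0→{s1}; now {s1}.
Read 'b': s1→{s4, s5, s7}; now {s4, s5, s7}.
Read 'c': s4→{s6}, s5→{s3, s8}, s7→∅; now {s3, s6, s8}.
Read 'a': s3→{s3, s5}, s6→{s2, s7}, s8→∅; now {s2, s3, s5, s7}.
Read 'c': s2→{s1, s4, s6}, s3→∅, s5→{s3, s8}, s7→∅; now {s1, s3, s4, s6, s8}.
Read 'b': s1→{s4, s5, s7}, s3→{s0, s6}, s4→{s3}, s6→∅, s8→{s4}; now {s0, s3, s4, s5, s6, s7}.
Read 'c': s0→∅, s3→∅, s4→{s6}, s5→{s3, s8}, s6→{s3}, s7→∅; now {s3, s6, s8}.
Read 'b': s3→{s0, s6}, s6→∅, s8→{s4}; now {s0, s4, s6}.
Read 'a': s0→{s1}, s4→∅, s6→{s2, s7}; now {s1, s2, s7}.
Read 'a': s1→{s2}, s2→{s2, s4, s5, s6}, s7→{s7, s8}; now {s2, s4, s5, s6, s7, s8}.
The final set {s2, s4, s5, s6, s7, s8} contains the accepting states s2, s4.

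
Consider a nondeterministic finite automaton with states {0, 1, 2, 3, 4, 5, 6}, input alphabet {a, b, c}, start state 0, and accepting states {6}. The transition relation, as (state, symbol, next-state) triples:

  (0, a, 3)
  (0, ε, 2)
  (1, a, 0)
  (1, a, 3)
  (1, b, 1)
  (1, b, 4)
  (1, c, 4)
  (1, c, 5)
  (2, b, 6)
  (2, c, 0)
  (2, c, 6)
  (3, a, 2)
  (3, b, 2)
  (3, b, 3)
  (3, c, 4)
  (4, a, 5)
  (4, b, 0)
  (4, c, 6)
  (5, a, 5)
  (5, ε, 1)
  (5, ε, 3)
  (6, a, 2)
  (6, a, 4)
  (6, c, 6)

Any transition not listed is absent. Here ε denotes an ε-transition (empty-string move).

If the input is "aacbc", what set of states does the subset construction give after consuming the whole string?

Start: ε-closure({0}) = {0, 2}.
Read 'a': 0→{3}, 2→∅; now {3}.
Read 'a': 3→{2}; now {2}.
Read 'c': 2→{0, 6}; union {0, 6}; ε-closure = {0, 2, 6}.
Read 'b': 0→∅, 2→{6}, 6→∅; now {6}.
Read 'c': 6→{6}; now {6}.

{6}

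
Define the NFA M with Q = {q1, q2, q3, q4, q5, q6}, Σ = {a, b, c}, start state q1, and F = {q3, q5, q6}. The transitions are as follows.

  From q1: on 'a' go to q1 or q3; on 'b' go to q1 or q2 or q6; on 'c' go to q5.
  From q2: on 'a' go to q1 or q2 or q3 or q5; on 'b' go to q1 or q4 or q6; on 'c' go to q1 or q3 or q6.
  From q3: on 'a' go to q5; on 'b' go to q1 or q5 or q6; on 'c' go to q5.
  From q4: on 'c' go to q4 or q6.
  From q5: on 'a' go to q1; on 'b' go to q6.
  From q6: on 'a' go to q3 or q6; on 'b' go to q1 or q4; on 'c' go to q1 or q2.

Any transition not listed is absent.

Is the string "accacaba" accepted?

No

Start in {q1}.
Read 'a': {q1} → {q1, q3}.
Read 'c': {q1, q3} → {q5}.
Read 'c': {q5} → ∅.
The set is empty and remains empty for the remaining 5 symbols.
The final set ∅ contains no accepting state.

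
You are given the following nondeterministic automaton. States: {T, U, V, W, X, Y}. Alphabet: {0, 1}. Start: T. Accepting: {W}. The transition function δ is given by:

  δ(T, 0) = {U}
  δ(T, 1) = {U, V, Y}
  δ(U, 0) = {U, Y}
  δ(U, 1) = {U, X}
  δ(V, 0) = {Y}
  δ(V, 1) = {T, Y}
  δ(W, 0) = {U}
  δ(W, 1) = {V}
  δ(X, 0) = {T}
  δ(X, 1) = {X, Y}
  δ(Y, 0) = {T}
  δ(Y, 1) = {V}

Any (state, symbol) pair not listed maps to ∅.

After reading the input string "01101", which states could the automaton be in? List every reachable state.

Start in {T}.
Read '0': T→{U}; now {U}.
Read '1': U→{U, X}; now {U, X}.
Read '1': U→{U, X}, X→{X, Y}; now {U, X, Y}.
Read '0': U→{U, Y}, X→{T}, Y→{T}; now {T, U, Y}.
Read '1': T→{U, V, Y}, U→{U, X}, Y→{V}; now {U, V, X, Y}.

{U, V, X, Y}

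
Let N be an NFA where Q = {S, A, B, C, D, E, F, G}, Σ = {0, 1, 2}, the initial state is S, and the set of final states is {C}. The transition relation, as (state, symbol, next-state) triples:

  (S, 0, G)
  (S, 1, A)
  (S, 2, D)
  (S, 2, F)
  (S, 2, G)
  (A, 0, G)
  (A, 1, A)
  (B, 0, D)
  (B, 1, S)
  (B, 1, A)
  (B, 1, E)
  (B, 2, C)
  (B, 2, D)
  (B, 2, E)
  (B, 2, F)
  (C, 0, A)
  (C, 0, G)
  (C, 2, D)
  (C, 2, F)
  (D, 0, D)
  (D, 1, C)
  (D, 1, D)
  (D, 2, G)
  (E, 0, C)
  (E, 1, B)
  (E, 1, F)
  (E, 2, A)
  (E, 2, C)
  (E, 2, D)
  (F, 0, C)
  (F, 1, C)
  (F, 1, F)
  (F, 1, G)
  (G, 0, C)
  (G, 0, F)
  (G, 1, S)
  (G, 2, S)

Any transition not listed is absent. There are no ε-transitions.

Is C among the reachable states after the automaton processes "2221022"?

Start in {S}.
Read '2': {S} → {D, F, G}.
Read '2': {D, F, G} → {S, G}.
Read '2': {S, G} → {S, D, F, G}.
Read '1': {S, D, F, G} → {S, A, C, D, F, G}.
Read '0': {S, A, C, D, F, G} → {A, C, D, F, G}.
Read '2': {A, C, D, F, G} → {S, D, F, G}.
Read '2': {S, D, F, G} → {S, D, F, G}.
State C is not in {S, D, F, G}.

No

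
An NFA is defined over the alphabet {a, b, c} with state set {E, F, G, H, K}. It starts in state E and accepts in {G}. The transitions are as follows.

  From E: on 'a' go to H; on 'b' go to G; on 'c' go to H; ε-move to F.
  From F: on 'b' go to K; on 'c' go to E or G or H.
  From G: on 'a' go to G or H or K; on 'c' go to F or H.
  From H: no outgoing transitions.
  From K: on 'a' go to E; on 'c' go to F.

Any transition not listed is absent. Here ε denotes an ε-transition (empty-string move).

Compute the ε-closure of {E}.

{E, F}

Begin with {E}.
ε-move E → F; add F.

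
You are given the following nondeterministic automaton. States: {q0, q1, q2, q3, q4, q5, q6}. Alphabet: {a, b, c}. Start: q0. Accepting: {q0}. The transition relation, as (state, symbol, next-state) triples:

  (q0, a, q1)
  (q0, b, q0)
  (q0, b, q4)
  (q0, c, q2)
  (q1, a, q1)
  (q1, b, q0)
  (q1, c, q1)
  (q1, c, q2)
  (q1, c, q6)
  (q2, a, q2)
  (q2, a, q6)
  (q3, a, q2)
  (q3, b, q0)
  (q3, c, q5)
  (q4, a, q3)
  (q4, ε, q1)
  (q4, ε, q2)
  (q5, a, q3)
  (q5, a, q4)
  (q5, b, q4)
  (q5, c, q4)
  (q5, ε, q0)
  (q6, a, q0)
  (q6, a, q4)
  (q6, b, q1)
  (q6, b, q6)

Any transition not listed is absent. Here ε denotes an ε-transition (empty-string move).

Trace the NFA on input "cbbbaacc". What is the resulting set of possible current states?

∅

Start in {q0}.
Read 'c': q0→{q2}; now {q2}.
Read 'b': q2→∅; now ∅.
The set is empty and remains empty for the remaining 6 symbols.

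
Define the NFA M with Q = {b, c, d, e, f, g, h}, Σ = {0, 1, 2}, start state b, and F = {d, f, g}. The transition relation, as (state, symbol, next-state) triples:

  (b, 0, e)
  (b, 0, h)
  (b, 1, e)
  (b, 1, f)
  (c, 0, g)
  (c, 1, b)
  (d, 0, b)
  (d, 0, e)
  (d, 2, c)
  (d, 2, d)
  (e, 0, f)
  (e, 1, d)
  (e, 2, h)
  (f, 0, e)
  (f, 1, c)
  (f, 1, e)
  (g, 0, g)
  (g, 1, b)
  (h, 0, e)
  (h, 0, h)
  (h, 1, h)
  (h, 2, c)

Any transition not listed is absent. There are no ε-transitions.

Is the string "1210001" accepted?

Yes

Start in {b}.
Read '1': {b} → {e, f}.
Read '2': {e, f} → {h}.
Read '1': {h} → {h}.
Read '0': {h} → {e, h}.
Read '0': {e, h} → {e, f, h}.
Read '0': {e, f, h} → {e, f, h}.
Read '1': {e, f, h} → {c, d, e, h}.
The final set {c, d, e, h} contains the accepting state d.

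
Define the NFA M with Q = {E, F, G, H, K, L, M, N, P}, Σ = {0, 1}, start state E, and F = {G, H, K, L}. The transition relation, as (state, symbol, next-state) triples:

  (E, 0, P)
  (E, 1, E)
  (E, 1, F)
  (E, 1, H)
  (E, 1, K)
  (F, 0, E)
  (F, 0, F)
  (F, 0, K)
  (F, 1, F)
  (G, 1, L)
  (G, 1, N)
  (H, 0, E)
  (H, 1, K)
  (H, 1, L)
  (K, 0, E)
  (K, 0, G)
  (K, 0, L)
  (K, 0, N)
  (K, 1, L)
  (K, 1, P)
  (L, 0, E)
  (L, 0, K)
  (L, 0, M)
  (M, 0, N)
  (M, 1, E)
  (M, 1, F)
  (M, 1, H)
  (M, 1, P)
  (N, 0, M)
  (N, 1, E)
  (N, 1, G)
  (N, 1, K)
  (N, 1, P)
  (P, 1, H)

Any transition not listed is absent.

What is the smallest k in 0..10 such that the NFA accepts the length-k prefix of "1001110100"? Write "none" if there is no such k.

1

Start in {E}.
Read '1': E→{E, F, H, K}; now {E, F, H, K}.
None of the earlier sets intersect F, but {E, F, H, K} does.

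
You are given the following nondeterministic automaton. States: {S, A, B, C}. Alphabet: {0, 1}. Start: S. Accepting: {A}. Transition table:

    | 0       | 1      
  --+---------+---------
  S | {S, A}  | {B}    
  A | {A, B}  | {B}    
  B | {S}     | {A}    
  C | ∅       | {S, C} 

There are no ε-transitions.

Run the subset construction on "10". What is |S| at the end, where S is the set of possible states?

Start in {S}.
Read '1': S→{B}; now {B}.
Read '0': B→{S}; now {S}.
That set has 1 state.

1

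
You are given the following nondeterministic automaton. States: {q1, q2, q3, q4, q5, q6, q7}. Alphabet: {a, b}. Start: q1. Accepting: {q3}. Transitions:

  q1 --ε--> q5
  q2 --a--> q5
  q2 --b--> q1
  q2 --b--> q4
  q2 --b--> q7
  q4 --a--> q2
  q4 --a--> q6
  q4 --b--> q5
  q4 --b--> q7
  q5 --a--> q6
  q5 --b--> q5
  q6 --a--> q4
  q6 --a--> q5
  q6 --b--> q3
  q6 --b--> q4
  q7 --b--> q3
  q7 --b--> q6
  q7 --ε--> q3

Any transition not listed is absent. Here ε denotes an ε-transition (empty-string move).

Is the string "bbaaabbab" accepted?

Start: ε-closure({q1}) = {q1, q5}.
Read 'b': {q1, q5} → {q5}.
Read 'b': {q5} → {q5}.
Read 'a': {q5} → {q6}.
Read 'a': {q6} → {q4, q5}.
Read 'a': {q4, q5} → {q2, q6}.
Read 'b': {q2, q6} → {q1, q3, q4, q5, q7}.
Read 'b': {q1, q3, q4, q5, q7} → {q3, q5, q6, q7}.
Read 'a': {q3, q5, q6, q7} → {q4, q5, q6}.
Read 'b': {q4, q5, q6} → {q3, q4, q5, q7}.
The final set {q3, q4, q5, q7} contains the accepting state q3.

Yes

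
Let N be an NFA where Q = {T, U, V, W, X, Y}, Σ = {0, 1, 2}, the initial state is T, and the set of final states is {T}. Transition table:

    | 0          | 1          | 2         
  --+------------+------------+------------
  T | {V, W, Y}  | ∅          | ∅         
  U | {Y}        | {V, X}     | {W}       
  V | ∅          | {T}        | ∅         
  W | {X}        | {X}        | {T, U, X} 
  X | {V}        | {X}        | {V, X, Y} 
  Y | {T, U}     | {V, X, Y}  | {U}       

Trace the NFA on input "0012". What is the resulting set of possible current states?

{V, X, Y}

Start in {T}.
Read '0': T→{V, W, Y}; now {V, W, Y}.
Read '0': V→∅, W→{X}, Y→{T, U}; now {T, U, X}.
Read '1': T→∅, U→{V, X}, X→{X}; now {V, X}.
Read '2': V→∅, X→{V, X, Y}; now {V, X, Y}.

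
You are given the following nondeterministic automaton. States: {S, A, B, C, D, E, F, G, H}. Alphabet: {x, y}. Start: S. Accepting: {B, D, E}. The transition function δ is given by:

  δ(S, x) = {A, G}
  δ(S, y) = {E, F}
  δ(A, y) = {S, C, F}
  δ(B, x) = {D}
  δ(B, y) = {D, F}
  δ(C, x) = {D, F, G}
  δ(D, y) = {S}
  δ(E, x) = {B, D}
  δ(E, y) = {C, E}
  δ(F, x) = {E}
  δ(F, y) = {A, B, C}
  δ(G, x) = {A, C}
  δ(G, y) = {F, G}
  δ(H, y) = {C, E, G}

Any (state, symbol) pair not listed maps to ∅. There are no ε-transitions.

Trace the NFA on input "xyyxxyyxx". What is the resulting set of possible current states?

{A, B, C, D, E, F, G}

Start in {S}.
Read 'x': {S} → {A, G}.
Read 'y': {A, G} → {S, C, F, G}.
Read 'y': {S, C, F, G} → {A, B, C, E, F, G}.
Read 'x': {A, B, C, E, F, G} → {A, B, C, D, E, F, G}.
Read 'x': {A, B, C, D, E, F, G} → {A, B, C, D, E, F, G}.
Read 'y': {A, B, C, D, E, F, G} → {S, A, B, C, D, E, F, G}.
Read 'y': {S, A, B, C, D, E, F, G} → {S, A, B, C, D, E, F, G}.
Read 'x': {S, A, B, C, D, E, F, G} → {A, B, C, D, E, F, G}.
Read 'x': {A, B, C, D, E, F, G} → {A, B, C, D, E, F, G}.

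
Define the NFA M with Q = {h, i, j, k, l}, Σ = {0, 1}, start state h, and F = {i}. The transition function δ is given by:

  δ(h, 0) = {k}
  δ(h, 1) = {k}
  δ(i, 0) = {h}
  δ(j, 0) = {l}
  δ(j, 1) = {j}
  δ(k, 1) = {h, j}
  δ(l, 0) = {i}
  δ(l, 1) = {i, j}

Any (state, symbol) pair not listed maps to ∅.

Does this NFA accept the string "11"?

Start in {h}.
Read '1': h→{k}; now {k}.
Read '1': k→{h, j}; now {h, j}.
The final set {h, j} contains no accepting state.

No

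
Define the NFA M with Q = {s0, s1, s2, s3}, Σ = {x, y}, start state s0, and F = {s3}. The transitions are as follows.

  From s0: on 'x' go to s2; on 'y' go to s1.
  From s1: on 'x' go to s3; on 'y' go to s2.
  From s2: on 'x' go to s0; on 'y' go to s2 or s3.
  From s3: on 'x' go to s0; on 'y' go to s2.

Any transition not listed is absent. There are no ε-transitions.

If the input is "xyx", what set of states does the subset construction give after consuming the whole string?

{s0}

Start in {s0}.
Read 'x': {s0} → {s2}.
Read 'y': {s2} → {s2, s3}.
Read 'x': {s2, s3} → {s0}.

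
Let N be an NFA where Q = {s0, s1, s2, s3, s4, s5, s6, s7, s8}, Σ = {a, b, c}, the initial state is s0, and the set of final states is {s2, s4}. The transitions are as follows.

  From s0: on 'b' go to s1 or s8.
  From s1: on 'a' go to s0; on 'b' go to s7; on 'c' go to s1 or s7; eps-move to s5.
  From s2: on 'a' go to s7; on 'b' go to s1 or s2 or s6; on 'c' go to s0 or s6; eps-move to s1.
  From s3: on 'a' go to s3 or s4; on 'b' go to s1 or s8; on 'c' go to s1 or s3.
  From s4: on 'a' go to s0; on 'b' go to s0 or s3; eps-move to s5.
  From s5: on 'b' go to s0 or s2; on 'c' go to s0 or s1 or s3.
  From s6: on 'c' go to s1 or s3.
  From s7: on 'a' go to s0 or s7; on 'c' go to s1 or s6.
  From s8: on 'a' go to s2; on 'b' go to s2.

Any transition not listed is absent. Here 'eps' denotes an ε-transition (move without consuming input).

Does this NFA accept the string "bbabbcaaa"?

Yes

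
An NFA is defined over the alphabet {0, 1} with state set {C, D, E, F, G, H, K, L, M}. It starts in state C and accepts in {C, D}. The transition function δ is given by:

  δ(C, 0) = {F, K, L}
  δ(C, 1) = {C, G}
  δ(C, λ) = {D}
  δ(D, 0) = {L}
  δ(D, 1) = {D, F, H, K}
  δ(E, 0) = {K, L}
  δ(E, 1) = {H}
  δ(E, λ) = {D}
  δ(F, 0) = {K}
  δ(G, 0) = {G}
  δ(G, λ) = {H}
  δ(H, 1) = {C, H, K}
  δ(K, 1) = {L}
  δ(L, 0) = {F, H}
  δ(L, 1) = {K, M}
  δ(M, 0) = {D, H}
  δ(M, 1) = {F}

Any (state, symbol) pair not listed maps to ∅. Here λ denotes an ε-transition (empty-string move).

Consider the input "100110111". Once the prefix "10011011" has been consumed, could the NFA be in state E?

Start: ε-closure({C}) = {C, D}.
Read '1': C→{C, G}, D→{D, F, H, K}; now {C, D, F, G, H, K}.
Read '0': C→{F, K, L}, D→{L}, F→{K}, G→{G}, H→∅, K→∅; union {F, G, K, L}; ε-closure = {F, G, H, K, L}.
Read '0': F→{K}, G→{G}, H→∅, K→∅, L→{F, H}; now {F, G, H, K}.
Read '1': F→∅, G→∅, H→{C, H, K}, K→{L}; union {C, H, K, L}; ε-closure = {C, D, H, K, L}.
Read '1': C→{C, G}, D→{D, F, H, K}, H→{C, H, K}, K→{L}, L→{K, M}; now {C, D, F, G, H, K, L, M}.
Read '0': C→{F, K, L}, D→{L}, F→{K}, G→{G}, H→∅, K→∅, L→{F, H}, M→{D, H}; now {D, F, G, H, K, L}.
Read '1': D→{D, F, H, K}, F→∅, G→∅, H→{C, H, K}, K→{L}, L→{K, M}; now {C, D, F, H, K, L, M}.
Read '1': C→{C, G}, D→{D, F, H, K}, F→∅, H→{C, H, K}, K→{L}, L→{K, M}, M→{F}; now {C, D, F, G, H, K, L, M}.
State E is not in {C, D, F, G, H, K, L, M}.

No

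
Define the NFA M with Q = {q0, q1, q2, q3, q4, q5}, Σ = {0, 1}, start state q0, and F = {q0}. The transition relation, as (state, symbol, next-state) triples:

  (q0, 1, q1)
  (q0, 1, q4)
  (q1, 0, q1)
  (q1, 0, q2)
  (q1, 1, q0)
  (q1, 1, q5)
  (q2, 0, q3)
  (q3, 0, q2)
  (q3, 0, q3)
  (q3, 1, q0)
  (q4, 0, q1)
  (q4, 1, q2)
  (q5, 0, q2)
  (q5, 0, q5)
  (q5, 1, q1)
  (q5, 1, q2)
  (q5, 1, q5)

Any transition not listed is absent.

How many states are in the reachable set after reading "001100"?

Start in {q0}.
Read '0': {q0} → ∅.
The set is empty and remains empty for the remaining 5 symbols.
That set has 0 states.

0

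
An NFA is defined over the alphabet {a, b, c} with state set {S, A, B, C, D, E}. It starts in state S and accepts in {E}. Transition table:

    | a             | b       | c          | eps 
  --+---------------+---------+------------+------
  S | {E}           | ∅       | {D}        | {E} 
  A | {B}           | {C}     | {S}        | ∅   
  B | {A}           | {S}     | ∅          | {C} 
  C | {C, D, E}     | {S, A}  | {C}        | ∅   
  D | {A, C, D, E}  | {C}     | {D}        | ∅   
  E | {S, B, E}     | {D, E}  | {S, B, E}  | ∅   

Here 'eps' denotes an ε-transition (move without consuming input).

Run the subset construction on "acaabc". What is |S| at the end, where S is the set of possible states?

5

Start: ε-closure({S}) = {S, E}.
Read 'a': {S, E} → {S, B, C, E}.
Read 'c': {S, B, C, E} → {S, B, C, D, E}.
Read 'a': {S, B, C, D, E} → {S, A, B, C, D, E}.
Read 'a': {S, A, B, C, D, E} → {S, A, B, C, D, E}.
Read 'b': {S, A, B, C, D, E} → {S, A, C, D, E}.
Read 'c': {S, A, C, D, E} → {S, B, C, D, E}.
That set has 5 states.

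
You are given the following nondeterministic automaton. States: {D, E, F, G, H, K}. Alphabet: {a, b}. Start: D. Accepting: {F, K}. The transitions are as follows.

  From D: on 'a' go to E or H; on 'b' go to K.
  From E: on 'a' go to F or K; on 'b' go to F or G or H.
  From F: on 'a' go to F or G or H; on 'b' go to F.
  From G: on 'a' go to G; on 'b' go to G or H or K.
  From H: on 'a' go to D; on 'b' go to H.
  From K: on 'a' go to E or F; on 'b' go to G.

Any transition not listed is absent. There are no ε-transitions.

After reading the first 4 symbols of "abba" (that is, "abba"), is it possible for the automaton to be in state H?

Start in {D}.
Read 'a': {D} → {E, H}.
Read 'b': {E, H} → {F, G, H}.
Read 'b': {F, G, H} → {F, G, H, K}.
Read 'a': {F, G, H, K} → {D, E, F, G, H}.
State H is in {D, E, F, G, H}.

Yes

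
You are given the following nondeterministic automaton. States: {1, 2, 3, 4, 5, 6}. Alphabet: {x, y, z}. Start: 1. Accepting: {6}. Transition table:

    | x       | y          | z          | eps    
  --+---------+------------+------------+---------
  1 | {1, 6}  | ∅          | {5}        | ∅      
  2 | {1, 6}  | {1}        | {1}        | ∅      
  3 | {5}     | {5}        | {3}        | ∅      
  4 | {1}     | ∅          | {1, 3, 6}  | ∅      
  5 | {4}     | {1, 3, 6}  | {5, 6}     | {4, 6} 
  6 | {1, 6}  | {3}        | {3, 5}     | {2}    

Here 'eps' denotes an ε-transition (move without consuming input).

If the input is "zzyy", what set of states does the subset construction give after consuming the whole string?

{1, 2, 3, 4, 5, 6}

Start in {1}.
Read 'z': {1} → {2, 4, 5, 6}.
Read 'z': {2, 4, 5, 6} → {1, 2, 3, 4, 5, 6}.
Read 'y': {1, 2, 3, 4, 5, 6} → {1, 2, 3, 4, 5, 6}.
Read 'y': {1, 2, 3, 4, 5, 6} → {1, 2, 3, 4, 5, 6}.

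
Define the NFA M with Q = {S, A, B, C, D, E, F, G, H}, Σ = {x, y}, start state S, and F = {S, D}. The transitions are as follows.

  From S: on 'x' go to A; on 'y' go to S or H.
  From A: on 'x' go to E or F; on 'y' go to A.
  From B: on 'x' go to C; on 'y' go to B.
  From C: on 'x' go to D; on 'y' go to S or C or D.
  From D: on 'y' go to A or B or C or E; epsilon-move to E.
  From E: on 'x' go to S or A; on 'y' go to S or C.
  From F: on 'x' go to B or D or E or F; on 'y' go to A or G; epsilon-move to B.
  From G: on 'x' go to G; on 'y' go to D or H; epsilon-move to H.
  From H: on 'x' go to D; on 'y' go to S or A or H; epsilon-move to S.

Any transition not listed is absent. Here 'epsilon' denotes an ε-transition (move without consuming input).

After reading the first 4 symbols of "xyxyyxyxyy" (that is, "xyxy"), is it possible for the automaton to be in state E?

Start in {S}.
Read 'x': S→{A}; now {A}.
Read 'y': A→{A}; now {A}.
Read 'x': A→{E, F}; union {E, F}; ε-closure = {B, E, F}.
Read 'y': B→{B}, E→{S, C}, F→{A, G}; union {S, A, B, C, G}; ε-closure = {S, A, B, C, G, H}.
State E is not in {S, A, B, C, G, H}.

No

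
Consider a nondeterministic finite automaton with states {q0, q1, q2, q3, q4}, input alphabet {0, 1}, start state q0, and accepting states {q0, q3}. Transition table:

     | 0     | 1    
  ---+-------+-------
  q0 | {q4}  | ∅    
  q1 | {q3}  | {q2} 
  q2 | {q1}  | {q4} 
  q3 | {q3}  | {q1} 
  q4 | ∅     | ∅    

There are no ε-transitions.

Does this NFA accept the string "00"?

Start in {q0}.
Read '0': q0→{q4}; now {q4}.
Read '0': q4→∅; now ∅.
The final set ∅ contains no accepting state.

No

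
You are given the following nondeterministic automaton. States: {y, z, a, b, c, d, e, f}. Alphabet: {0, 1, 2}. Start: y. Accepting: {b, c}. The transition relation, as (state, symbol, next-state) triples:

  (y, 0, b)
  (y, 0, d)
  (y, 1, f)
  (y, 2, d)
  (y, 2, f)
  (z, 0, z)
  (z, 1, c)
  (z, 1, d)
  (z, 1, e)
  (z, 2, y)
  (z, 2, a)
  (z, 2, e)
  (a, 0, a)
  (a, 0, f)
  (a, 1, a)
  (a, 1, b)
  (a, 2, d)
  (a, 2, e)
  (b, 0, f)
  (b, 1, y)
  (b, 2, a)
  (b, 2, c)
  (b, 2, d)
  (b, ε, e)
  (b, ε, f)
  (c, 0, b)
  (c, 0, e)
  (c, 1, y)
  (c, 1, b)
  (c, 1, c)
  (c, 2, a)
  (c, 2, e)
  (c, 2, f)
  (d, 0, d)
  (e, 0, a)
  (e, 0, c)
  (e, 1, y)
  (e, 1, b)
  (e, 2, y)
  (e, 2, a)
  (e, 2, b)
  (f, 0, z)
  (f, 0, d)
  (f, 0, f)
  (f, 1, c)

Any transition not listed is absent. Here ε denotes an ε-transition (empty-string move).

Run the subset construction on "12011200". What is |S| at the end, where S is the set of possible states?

Start in {y}.
Read '1': {y} → {f}.
Read '2': {f} → ∅.
The set is empty and remains empty for the remaining 6 symbols.
That set has 0 states.

0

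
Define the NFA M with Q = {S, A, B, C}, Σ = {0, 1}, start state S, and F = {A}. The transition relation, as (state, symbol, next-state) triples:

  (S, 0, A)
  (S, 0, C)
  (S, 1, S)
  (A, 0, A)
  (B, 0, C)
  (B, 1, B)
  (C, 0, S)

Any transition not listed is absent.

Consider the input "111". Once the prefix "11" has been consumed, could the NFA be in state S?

Start in {S}.
Read '1': {S} → {S}.
Read '1': {S} → {S}.
State S is in {S}.

Yes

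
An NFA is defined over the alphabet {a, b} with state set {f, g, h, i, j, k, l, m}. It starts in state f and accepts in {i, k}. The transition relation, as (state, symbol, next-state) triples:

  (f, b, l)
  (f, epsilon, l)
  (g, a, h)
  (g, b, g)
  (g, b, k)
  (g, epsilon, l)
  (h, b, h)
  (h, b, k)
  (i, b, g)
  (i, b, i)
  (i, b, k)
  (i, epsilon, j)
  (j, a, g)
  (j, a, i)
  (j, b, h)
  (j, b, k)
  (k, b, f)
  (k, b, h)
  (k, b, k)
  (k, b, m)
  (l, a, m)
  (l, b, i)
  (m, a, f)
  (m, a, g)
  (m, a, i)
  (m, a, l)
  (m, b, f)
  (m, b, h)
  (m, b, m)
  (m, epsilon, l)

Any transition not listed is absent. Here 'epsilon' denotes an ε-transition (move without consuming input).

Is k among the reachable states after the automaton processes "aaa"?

No

Start: ε-closure({f}) = {f, l}.
Read 'a': f→∅, l→{m}; union {m}; ε-closure = {l, m}.
Read 'a': l→{m}, m→{f, g, i, l}; union {f, g, i, l, m}; ε-closure = {f, g, i, j, l, m}.
Read 'a': f→∅, g→{h}, i→∅, j→{g, i}, l→{m}, m→{f, g, i, l}; union {f, g, h, i, l, m}; ε-closure = {f, g, h, i, j, l, m}.
State k is not in {f, g, h, i, j, l, m}.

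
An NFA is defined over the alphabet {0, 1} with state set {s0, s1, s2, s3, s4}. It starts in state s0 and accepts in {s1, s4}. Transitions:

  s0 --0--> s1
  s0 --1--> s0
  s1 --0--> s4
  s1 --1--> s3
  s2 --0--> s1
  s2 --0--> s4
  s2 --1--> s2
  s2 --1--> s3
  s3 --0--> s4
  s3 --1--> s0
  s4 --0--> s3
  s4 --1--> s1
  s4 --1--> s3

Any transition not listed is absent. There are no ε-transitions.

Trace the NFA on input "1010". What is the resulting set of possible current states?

{s4}

Start in {s0}.
Read '1': {s0} → {s0}.
Read '0': {s0} → {s1}.
Read '1': {s1} → {s3}.
Read '0': {s3} → {s4}.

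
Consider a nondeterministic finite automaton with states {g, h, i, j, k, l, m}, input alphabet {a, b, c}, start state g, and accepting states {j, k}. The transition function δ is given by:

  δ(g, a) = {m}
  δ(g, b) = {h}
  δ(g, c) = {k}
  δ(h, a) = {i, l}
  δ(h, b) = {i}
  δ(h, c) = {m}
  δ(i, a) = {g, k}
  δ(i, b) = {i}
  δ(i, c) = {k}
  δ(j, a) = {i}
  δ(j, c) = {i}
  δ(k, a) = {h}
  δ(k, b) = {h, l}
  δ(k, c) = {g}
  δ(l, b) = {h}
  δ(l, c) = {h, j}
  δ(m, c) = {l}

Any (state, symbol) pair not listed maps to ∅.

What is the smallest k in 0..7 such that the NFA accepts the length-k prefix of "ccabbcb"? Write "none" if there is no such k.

1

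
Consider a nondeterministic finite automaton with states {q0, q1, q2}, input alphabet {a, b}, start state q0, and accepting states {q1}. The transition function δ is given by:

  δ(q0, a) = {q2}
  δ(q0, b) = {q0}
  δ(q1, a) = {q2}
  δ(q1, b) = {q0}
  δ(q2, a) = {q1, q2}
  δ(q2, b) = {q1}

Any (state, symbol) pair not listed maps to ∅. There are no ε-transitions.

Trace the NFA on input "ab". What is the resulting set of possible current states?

{q1}

Start in {q0}.
Read 'a': q0→{q2}; now {q2}.
Read 'b': q2→{q1}; now {q1}.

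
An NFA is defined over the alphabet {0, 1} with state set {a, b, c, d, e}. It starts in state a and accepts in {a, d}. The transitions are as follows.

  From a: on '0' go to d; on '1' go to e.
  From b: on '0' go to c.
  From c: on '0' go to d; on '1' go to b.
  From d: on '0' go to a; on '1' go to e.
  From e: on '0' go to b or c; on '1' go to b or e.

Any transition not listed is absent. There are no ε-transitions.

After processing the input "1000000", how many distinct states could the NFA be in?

2

Start in {a}.
Read '1': a→{e}; now {e}.
Read '0': e→{b, c}; now {b, c}.
Read '0': b→{c}, c→{d}; now {c, d}.
Read '0': c→{d}, d→{a}; now {a, d}.
Read '0': a→{d}, d→{a}; now {a, d}.
Read '0': a→{d}, d→{a}; now {a, d}.
Read '0': a→{d}, d→{a}; now {a, d}.
That set has 2 states.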